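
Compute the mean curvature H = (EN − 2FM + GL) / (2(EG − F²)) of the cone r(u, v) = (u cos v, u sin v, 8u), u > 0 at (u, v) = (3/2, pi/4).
H = 8*sqrt(65)/195

With E = 65, F = 0, G = u^2, L = 0, M = 0, N = 8*sqrt(65)*u^2/(65*Abs(u)), assemble
  H = (EN − 2FM + GL) / (2(EG − F²)) = 4*sqrt(65)/(65*Abs(u)).
At (u, v) = (3/2, pi/4): H = 8*sqrt(65)/195.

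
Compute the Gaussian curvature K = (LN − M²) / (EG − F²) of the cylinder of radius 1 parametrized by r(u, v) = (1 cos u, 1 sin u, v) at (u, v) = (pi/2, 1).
K = 0

Coefficients of the first fundamental form: E = 1, F = 0, G = 1.
Coefficients of the second fundamental form: L = -1, M = 0, N = 0.
Assemble K = (LN − M²)/(EG − F²) = 0. At (u, v) = (pi/2, 1): K = 0.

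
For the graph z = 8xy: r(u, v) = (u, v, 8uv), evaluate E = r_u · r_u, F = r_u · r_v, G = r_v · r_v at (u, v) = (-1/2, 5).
E = 1601;  F = -160;  G = 17

Partials: r_u = (1, 0, 8*v), r_v = (0, 1, 8*u). As functions of (u, v):
  E = r_u · r_u = 64*v^2 + 1,
  F = r_u · r_v = 64*u*v,
  G = r_v · r_v = 64*u^2 + 1.
Evaluating at (u, v) = (-1/2, 5): E = 1601, F = -160, G = 17.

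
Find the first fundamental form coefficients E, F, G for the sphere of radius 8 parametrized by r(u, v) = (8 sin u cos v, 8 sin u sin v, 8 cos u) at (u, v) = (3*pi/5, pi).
E = 64;  F = 0;  G = 8*sqrt(5) + 40

Partials: r_u = (8*cos(u)*cos(v), 8*sin(v)*cos(u), -8*sin(u)), r_v = (-8*sin(u)*sin(v), 8*sin(u)*cos(v), 0). As functions of (u, v):
  E = r_u · r_u = 64,
  F = r_u · r_v = 0,
  G = r_v · r_v = 64*sin(u)^2.
Evaluating at (u, v) = (3*pi/5, pi): E = 64, F = 0, G = 8*sqrt(5) + 40.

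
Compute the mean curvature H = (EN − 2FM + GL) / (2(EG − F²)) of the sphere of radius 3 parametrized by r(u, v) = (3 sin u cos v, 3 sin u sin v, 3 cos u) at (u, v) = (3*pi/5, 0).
H = -1/3

With E = 9, F = 0, G = 9*sin(u)^2, L = -3*sin(u)/Abs(sin(u)), M = 0, N = -3*sin(u)^3/Abs(sin(u)), assemble
  H = (EN − 2FM + GL) / (2(EG − F²)) = -sin(u)/(3*Abs(sin(u))).
At (u, v) = (3*pi/5, 0): H = -1/3.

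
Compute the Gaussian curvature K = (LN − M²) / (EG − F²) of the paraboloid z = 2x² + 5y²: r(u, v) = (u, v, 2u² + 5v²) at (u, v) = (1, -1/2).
K = 10/441

Coefficients of the first fundamental form: E = 16*u^2 + 1, F = 40*u*v, G = 100*v^2 + 1.
Coefficients of the second fundamental form: L = 4/sqrt(16*u^2 + 100*v^2 + 1), M = 0, N = 10/sqrt(16*u^2 + 100*v^2 + 1).
Assemble K = (LN − M²)/(EG − F²) = 40/(256*u^4 + 3200*u^2*v^2 + 32*u^2 + 10000*v^4 + 200*v^2 + 1). At (u, v) = (1, -1/2): K = 10/441.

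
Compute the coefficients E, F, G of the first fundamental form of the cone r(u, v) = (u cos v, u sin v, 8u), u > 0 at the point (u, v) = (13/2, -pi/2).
E = 65;  F = 0;  G = 169/4

Partials: r_u = (cos(v), sin(v), 8), r_v = (-u*sin(v), u*cos(v), 0). As functions of (u, v):
  E = r_u · r_u = 65,
  F = r_u · r_v = 0,
  G = r_v · r_v = u^2.
Evaluating at (u, v) = (13/2, -pi/2): E = 65, F = 0, G = 169/4.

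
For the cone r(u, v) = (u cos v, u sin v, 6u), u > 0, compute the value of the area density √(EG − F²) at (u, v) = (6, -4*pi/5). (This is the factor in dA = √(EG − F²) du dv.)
√(EG − F²)|_{(6, -4*pi/5)} = 6*sqrt(37)

E = 37, F = 0, G = u^2, so EG − F² = 37*u^2. Taking the positive square root: √(EG − F²) = sqrt(37)*Abs(u). At (u, v) = (6, -4*pi/5): 6*sqrt(37).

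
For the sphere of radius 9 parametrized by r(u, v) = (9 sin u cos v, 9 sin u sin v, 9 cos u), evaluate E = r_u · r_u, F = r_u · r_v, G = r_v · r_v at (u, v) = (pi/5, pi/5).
E = 81;  F = 0;  G = 405/8 - 81*sqrt(5)/8

Partials: r_u = (9*cos(u)*cos(v), 9*sin(v)*cos(u), -9*sin(u)), r_v = (-9*sin(u)*sin(v), 9*sin(u)*cos(v), 0). As functions of (u, v):
  E = r_u · r_u = 81,
  F = r_u · r_v = 0,
  G = r_v · r_v = 81*sin(u)^2.
Evaluating at (u, v) = (pi/5, pi/5): E = 81, F = 0, G = 405/8 - 81*sqrt(5)/8.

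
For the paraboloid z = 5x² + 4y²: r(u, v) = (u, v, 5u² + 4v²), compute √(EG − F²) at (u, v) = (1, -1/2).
√(EG − F²)|_{(1, -1/2)} = 3*sqrt(13)

E = 100*u^2 + 1, F = 80*u*v, G = 64*v^2 + 1; EG − F² = 100*u^2 + 64*v^2 + 1; √(EG − F²) = sqrt(100*u^2 + 64*v^2 + 1). At the given point: 3*sqrt(13).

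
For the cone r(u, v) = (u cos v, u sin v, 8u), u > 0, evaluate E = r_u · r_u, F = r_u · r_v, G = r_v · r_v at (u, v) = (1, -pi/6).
E = 65;  F = 0;  G = 1

Partials: r_u = (cos(v), sin(v), 8), r_v = (-u*sin(v), u*cos(v), 0). As functions of (u, v):
  E = r_u · r_u = 65,
  F = r_u · r_v = 0,
  G = r_v · r_v = u^2.
Evaluating at (u, v) = (1, -pi/6): E = 65, F = 0, G = 1.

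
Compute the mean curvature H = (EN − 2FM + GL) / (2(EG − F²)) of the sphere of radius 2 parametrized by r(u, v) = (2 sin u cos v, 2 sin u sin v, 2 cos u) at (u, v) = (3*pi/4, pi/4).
H = -1/2

With E = 4, F = 0, G = 4*sin(u)^2, L = -2*sin(u)/Abs(sin(u)), M = 0, N = -2*sin(u)^3/Abs(sin(u)), assemble
  H = (EN − 2FM + GL) / (2(EG − F²)) = -sin(u)/(2*Abs(sin(u))).
At (u, v) = (3*pi/4, pi/4): H = -1/2.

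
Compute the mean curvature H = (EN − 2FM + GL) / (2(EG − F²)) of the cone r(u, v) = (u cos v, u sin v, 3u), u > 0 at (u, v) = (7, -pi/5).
H = 3*sqrt(10)/140

With E = 10, F = 0, G = u^2, L = 0, M = 0, N = 3*sqrt(10)*u^2/(10*Abs(u)), assemble
  H = (EN − 2FM + GL) / (2(EG − F²)) = 3*sqrt(10)/(20*Abs(u)).
At (u, v) = (7, -pi/5): H = 3*sqrt(10)/140.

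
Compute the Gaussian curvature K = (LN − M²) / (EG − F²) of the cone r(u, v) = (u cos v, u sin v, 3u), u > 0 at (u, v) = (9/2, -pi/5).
K = 0

Coefficients of the first fundamental form: E = 10, F = 0, G = u^2.
Coefficients of the second fundamental form: L = 0, M = 0, N = 3*sqrt(10)*u^2/(10*Abs(u)).
Assemble K = (LN − M²)/(EG − F²) = 0. At (u, v) = (9/2, -pi/5): K = 0.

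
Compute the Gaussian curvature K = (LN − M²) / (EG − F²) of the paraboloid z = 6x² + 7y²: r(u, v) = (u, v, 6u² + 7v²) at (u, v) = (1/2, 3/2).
K = 42/57121

Coefficients of the first fundamental form: E = 144*u^2 + 1, F = 168*u*v, G = 196*v^2 + 1.
Coefficients of the second fundamental form: L = 12/sqrt(144*u^2 + 196*v^2 + 1), M = 0, N = 14/sqrt(144*u^2 + 196*v^2 + 1).
Assemble K = (LN − M²)/(EG − F²) = 168/(20736*u^4 + 56448*u^2*v^2 + 288*u^2 + 38416*v^4 + 392*v^2 + 1). At (u, v) = (1/2, 3/2): K = 42/57121.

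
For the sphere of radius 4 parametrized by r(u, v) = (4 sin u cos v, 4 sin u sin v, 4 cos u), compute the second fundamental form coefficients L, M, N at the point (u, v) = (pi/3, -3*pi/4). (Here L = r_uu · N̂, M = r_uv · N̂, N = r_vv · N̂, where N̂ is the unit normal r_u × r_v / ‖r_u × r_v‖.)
L = -4;  M = 0;  N = -3

Compute the unit normal N̂(u, v) = (sin(u)^2*cos(v)/Abs(sin(u)), sin(u)^2*sin(v)/Abs(sin(u)), sin(2*u)/(2*Abs(sin(u)))), and the second partials r_uu, r_uv, r_vv. Take dot products:
  L(u, v) = r_uu · N̂ = -4*sin(u)/Abs(sin(u)),
  M(u, v) = r_uv · N̂ = 0,
  N(u, v) = r_vv · N̂ = -4*sin(u)^3/Abs(sin(u)).
Evaluating at (u, v) = (pi/3, -3*pi/4):
  L = -4, M = 0, N = -3.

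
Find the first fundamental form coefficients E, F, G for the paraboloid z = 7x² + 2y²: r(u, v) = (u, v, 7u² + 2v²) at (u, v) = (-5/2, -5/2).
E = 1226;  F = 350;  G = 101

Partials: r_u = (1, 0, 14*u), r_v = (0, 1, 4*v). As functions of (u, v):
  E = r_u · r_u = 196*u^2 + 1,
  F = r_u · r_v = 56*u*v,
  G = r_v · r_v = 16*v^2 + 1.
Evaluating at (u, v) = (-5/2, -5/2): E = 1226, F = 350, G = 101.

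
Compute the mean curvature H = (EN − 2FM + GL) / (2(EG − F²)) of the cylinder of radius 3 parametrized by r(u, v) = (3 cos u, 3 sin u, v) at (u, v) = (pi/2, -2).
H = -1/6

With E = 9, F = 0, G = 1, L = -3, M = 0, N = 0, assemble
  H = (EN − 2FM + GL) / (2(EG − F²)) = -1/6.
At (u, v) = (pi/2, -2): H = -1/6.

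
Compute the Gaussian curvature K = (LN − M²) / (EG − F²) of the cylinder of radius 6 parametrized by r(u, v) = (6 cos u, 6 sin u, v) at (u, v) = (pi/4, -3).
K = 0

Coefficients of the first fundamental form: E = 36, F = 0, G = 1.
Coefficients of the second fundamental form: L = -6, M = 0, N = 0.
Assemble K = (LN − M²)/(EG − F²) = 0. At (u, v) = (pi/4, -3): K = 0.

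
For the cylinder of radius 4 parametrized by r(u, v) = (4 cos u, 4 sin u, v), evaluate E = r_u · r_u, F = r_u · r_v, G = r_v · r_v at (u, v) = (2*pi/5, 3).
E = 16;  F = 0;  G = 1

Partials: r_u = (-4*sin(u), 4*cos(u), 0), r_v = (0, 0, 1). As functions of (u, v):
  E = r_u · r_u = 16,
  F = r_u · r_v = 0,
  G = r_v · r_v = 1.
Evaluating at (u, v) = (2*pi/5, 3): E = 16, F = 0, G = 1.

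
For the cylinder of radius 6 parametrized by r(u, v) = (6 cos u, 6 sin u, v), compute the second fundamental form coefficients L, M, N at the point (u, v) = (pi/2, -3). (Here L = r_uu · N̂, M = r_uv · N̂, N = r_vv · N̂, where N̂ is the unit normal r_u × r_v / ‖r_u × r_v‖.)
L = -6;  M = 0;  N = 0

Compute the unit normal N̂(u, v) = (cos(u), sin(u), 0), and the second partials r_uu, r_uv, r_vv. Take dot products:
  L(u, v) = r_uu · N̂ = -6,
  M(u, v) = r_uv · N̂ = 0,
  N(u, v) = r_vv · N̂ = 0.
Evaluating at (u, v) = (pi/2, -3):
  L = -6, M = 0, N = 0.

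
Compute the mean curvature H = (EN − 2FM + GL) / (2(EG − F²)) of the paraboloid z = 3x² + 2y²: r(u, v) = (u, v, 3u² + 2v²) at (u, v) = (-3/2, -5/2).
H = 467*sqrt(182)/33124

With E = 36*u^2 + 1, F = 24*u*v, G = 16*v^2 + 1, L = 6/sqrt(36*u^2 + 16*v^2 + 1), M = 0, N = 4/sqrt(36*u^2 + 16*v^2 + 1), assemble
  H = (EN − 2FM + GL) / (2(EG − F²)) = (72*u^2 + 48*v^2 + 5)/(36*u^2 + 16*v^2 + 1)^(3/2).
At (u, v) = (-3/2, -5/2): H = 467*sqrt(182)/33124.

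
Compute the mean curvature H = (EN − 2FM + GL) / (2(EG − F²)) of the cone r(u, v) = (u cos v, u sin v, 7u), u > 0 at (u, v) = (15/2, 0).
H = 7*sqrt(2)/150

With E = 50, F = 0, G = u^2, L = 0, M = 0, N = 7*sqrt(2)*u^2/(10*Abs(u)), assemble
  H = (EN − 2FM + GL) / (2(EG − F²)) = 7*sqrt(2)/(20*Abs(u)).
At (u, v) = (15/2, 0): H = 7*sqrt(2)/150.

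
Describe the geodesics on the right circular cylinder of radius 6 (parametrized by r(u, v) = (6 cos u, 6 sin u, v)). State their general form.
The cylinder is flat (K = 0) and locally isometric to the plane via the development (u, v) ↦ (6 u, v). Geodesics are the pre-images of straight lines: circles (v constant), vertical lines (u constant), and helices (v = c · u + d) for constants c, d.

A right cylinder has E = 6², F = 0, G = 1, so EG − F² = 6², and L = −6, M = N = 0, giving K = (LN − M²)/(EG − F²) = 0 everywhere. A flat surface is locally isometric to the Euclidean plane via the map (u, v) ↦ (6 u, v). Straight lines in the (x̃, ỹ) plane pull back to: (a) horizontal circles (v = const), (b) vertical generators (u = const), and (c) helices (6 u tan θ = v, i.e. v = c · u + d).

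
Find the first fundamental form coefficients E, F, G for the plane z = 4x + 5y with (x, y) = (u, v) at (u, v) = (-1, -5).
E = 17;  F = 20;  G = 26

Partials: r_u = (1, 0, 4), r_v = (0, 1, 5). As functions of (u, v):
  E = r_u · r_u = 17,
  F = r_u · r_v = 20,
  G = r_v · r_v = 26.
Evaluating at (u, v) = (-1, -5): E = 17, F = 20, G = 26.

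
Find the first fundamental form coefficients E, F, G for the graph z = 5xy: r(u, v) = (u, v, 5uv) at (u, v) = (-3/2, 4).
E = 401;  F = -150;  G = 229/4

Partials: r_u = (1, 0, 5*v), r_v = (0, 1, 5*u). As functions of (u, v):
  E = r_u · r_u = 25*v^2 + 1,
  F = r_u · r_v = 25*u*v,
  G = r_v · r_v = 25*u^2 + 1.
Evaluating at (u, v) = (-3/2, 4): E = 401, F = -150, G = 229/4.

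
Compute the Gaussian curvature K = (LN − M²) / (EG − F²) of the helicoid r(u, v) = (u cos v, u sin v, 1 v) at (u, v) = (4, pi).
K = -1/289

Coefficients of the first fundamental form: E = 1, F = 0, G = u^2 + 1.
Coefficients of the second fundamental form: L = 0, M = -1/sqrt(u^2 + 1), N = 0.
Assemble K = (LN − M²)/(EG − F²) = -1/(u^2 + 1)^2. At (u, v) = (4, pi): K = -1/289.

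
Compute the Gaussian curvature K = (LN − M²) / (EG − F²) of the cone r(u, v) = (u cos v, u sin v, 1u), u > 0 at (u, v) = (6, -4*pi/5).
K = 0

Coefficients of the first fundamental form: E = 2, F = 0, G = u^2.
Coefficients of the second fundamental form: L = 0, M = 0, N = sqrt(2)*u^2/(2*Abs(u)).
Assemble K = (LN − M²)/(EG − F²) = 0. At (u, v) = (6, -4*pi/5): K = 0.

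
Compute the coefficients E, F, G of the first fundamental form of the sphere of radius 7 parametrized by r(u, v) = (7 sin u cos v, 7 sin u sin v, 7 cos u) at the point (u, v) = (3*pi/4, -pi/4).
E = 49;  F = 0;  G = 49/2

Partials: r_u = (7*cos(u)*cos(v), 7*sin(v)*cos(u), -7*sin(u)), r_v = (-7*sin(u)*sin(v), 7*sin(u)*cos(v), 0). As functions of (u, v):
  E = r_u · r_u = 49,
  F = r_u · r_v = 0,
  G = r_v · r_v = 49*sin(u)^2.
Evaluating at (u, v) = (3*pi/4, -pi/4): E = 49, F = 0, G = 49/2.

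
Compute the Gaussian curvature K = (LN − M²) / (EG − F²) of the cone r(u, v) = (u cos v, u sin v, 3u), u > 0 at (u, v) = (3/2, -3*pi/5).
K = 0

Coefficients of the first fundamental form: E = 10, F = 0, G = u^2.
Coefficients of the second fundamental form: L = 0, M = 0, N = 3*sqrt(10)*u^2/(10*Abs(u)).
Assemble K = (LN − M²)/(EG − F²) = 0. At (u, v) = (3/2, -3*pi/5): K = 0.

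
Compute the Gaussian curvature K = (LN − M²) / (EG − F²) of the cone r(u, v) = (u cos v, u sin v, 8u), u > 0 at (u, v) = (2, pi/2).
K = 0

Coefficients of the first fundamental form: E = 65, F = 0, G = u^2.
Coefficients of the second fundamental form: L = 0, M = 0, N = 8*sqrt(65)*u^2/(65*Abs(u)).
Assemble K = (LN − M²)/(EG − F²) = 0. At (u, v) = (2, pi/2): K = 0.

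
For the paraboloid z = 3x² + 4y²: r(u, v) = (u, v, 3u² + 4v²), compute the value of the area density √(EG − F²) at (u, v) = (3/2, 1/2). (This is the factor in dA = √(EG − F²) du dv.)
√(EG − F²)|_{(3/2, 1/2)} = 7*sqrt(2)

E = 36*u^2 + 1, F = 48*u*v, G = 64*v^2 + 1, so EG − F² = 36*u^2 + 64*v^2 + 1. Taking the positive square root: √(EG − F²) = sqrt(36*u^2 + 64*v^2 + 1). At (u, v) = (3/2, 1/2): 7*sqrt(2).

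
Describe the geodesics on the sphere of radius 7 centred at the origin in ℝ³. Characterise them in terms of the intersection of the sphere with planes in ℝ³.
Geodesics on the sphere of radius 7 are great circles — circles of radius 7 obtained as the intersection of the sphere with planes through the origin (the centre of the sphere).

A curve α(t) of nonzero constant speed on the sphere of radius 7 is a geodesic iff its acceleration α̈ is everywhere normal to the surface, i.e. parallel to the radial vector α(t). Then d/dt(α × α̇) = α̇ × α̇ + α × α̈ = 0, so α × α̇ is a constant vector n ≠ 0 and α(t) · n = 0 for all t: α lies in the plane through the origin with normal n. The intersection of that plane with the sphere is a circle of radius 7 (a great circle). Conversely, a great circle traversed at constant speed has centripetal acceleration pointing at the origin, hence normal to the sphere, so every great circle is a geodesic.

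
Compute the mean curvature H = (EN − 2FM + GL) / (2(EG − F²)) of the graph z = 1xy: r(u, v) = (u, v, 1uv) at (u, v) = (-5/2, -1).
H = -20*sqrt(33)/1089

With E = v^2 + 1, F = u*v, G = u^2 + 1, L = 0, M = 1/sqrt(u^2 + v^2 + 1), N = 0, assemble
  H = (EN − 2FM + GL) / (2(EG − F²)) = -u*v/(u^2 + v^2 + 1)^(3/2).
At (u, v) = (-5/2, -1): H = -20*sqrt(33)/1089.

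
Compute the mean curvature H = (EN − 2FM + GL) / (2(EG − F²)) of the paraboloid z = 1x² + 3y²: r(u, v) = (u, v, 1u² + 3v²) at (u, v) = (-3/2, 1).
H = 67*sqrt(46)/2116

With E = 4*u^2 + 1, F = 12*u*v, G = 36*v^2 + 1, L = 2/sqrt(4*u^2 + 36*v^2 + 1), M = 0, N = 6/sqrt(4*u^2 + 36*v^2 + 1), assemble
  H = (EN − 2FM + GL) / (2(EG − F²)) = 4*(3*u^2 + 9*v^2 + 1)/(4*u^2 + 36*v^2 + 1)^(3/2).
At (u, v) = (-3/2, 1): H = 67*sqrt(46)/2116.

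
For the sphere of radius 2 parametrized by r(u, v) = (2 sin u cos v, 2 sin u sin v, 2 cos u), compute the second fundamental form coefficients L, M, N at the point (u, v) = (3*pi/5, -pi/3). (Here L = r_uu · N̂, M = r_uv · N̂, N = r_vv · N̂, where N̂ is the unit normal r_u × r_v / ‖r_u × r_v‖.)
L = -2;  M = 0;  N = -5/4 - sqrt(5)/4

Compute the unit normal N̂(u, v) = (sin(u)^2*cos(v)/Abs(sin(u)), sin(u)^2*sin(v)/Abs(sin(u)), sin(2*u)/(2*Abs(sin(u)))), and the second partials r_uu, r_uv, r_vv. Take dot products:
  L(u, v) = r_uu · N̂ = -2*sin(u)/Abs(sin(u)),
  M(u, v) = r_uv · N̂ = 0,
  N(u, v) = r_vv · N̂ = -2*sin(u)^3/Abs(sin(u)).
Evaluating at (u, v) = (3*pi/5, -pi/3):
  L = -2, M = 0, N = -5/4 - sqrt(5)/4.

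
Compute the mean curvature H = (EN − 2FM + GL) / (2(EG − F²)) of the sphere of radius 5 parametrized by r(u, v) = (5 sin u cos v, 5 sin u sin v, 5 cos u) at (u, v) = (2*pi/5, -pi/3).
H = -1/5

With E = 25, F = 0, G = 25*sin(u)^2, L = -5*sin(u)/Abs(sin(u)), M = 0, N = -5*sin(u)^3/Abs(sin(u)), assemble
  H = (EN − 2FM + GL) / (2(EG − F²)) = -sin(u)/(5*Abs(sin(u))).
At (u, v) = (2*pi/5, -pi/3): H = -1/5.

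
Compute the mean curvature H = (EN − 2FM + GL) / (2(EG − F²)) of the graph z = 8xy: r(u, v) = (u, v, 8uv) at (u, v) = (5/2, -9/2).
H = 5760*sqrt(1697)/2879809

With E = 64*v^2 + 1, F = 64*u*v, G = 64*u^2 + 1, L = 0, M = 8/sqrt(64*u^2 + 64*v^2 + 1), N = 0, assemble
  H = (EN − 2FM + GL) / (2(EG − F²)) = -512*u*v/(64*u^2 + 64*v^2 + 1)^(3/2).
At (u, v) = (5/2, -9/2): H = 5760*sqrt(1697)/2879809.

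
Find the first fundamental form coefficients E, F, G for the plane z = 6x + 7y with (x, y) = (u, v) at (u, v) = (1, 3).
E = 37;  F = 42;  G = 50

Partials: r_u = (1, 0, 6), r_v = (0, 1, 7). As functions of (u, v):
  E = r_u · r_u = 37,
  F = r_u · r_v = 42,
  G = r_v · r_v = 50.
Evaluating at (u, v) = (1, 3): E = 37, F = 42, G = 50.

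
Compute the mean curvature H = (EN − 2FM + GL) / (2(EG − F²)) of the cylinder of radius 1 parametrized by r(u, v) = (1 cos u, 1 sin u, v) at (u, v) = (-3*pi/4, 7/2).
H = -1/2

With E = 1, F = 0, G = 1, L = -1, M = 0, N = 0, assemble
  H = (EN − 2FM + GL) / (2(EG − F²)) = -1/2.
At (u, v) = (-3*pi/4, 7/2): H = -1/2.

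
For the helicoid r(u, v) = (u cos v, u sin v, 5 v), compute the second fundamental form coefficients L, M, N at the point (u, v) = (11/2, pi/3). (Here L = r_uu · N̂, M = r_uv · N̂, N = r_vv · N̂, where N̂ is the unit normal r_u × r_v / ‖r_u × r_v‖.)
L = 0;  M = -10*sqrt(221)/221;  N = 0

Compute the unit normal N̂(u, v) = (5*sin(v)/sqrt(u^2 + 25), -5*cos(v)/sqrt(u^2 + 25), u/sqrt(u^2 + 25)), and the second partials r_uu, r_uv, r_vv. Take dot products:
  L(u, v) = r_uu · N̂ = 0,
  M(u, v) = r_uv · N̂ = -5/sqrt(u^2 + 25),
  N(u, v) = r_vv · N̂ = 0.
Evaluating at (u, v) = (11/2, pi/3):
  L = 0, M = -10*sqrt(221)/221, N = 0.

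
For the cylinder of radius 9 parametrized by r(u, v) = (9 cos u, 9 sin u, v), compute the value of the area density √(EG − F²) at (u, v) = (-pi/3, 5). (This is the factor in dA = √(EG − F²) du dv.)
√(EG − F²)|_{(-pi/3, 5)} = 9

E = 81, F = 0, G = 1, so EG − F² = 81. Taking the positive square root: √(EG − F²) = 9. At (u, v) = (-pi/3, 5): 9.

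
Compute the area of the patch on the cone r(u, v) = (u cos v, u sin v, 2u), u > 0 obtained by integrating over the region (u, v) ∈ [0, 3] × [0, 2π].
Area = 9*sqrt(5)*pi

Area = ∫∫ √(EG − F²) du dv with √(EG − F²) = sqrt(5)*Abs(u). Integrating over [0, 3] × [0, 2π] gives 9*sqrt(5)*pi.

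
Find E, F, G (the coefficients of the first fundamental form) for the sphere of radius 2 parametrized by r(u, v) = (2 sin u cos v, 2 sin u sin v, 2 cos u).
E = 4;  F = 0;  G = 4*sin(u)^2

Compute partials: r_u = (2*cos(u)*cos(v), 2*sin(v)*cos(u), -2*sin(u)), r_v = (-2*sin(u)*sin(v), 2*sin(u)*cos(v), 0). Then
  E = r_u · r_u = 4,
  F = r_u · r_v = 0,
  G = r_v · r_v = 4*sin(u)^2.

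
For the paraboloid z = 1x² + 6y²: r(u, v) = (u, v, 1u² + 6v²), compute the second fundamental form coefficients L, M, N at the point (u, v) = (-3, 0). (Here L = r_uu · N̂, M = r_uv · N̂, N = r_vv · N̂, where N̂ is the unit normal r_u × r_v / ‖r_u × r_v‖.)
L = 2*sqrt(37)/37;  M = 0;  N = 12*sqrt(37)/37

Compute the unit normal N̂(u, v) = (-2*u/sqrt(4*u^2 + 144*v^2 + 1), -12*v/sqrt(4*u^2 + 144*v^2 + 1), 1/sqrt(4*u^2 + 144*v^2 + 1)), and the second partials r_uu, r_uv, r_vv. Take dot products:
  L(u, v) = r_uu · N̂ = 2/sqrt(4*u^2 + 144*v^2 + 1),
  M(u, v) = r_uv · N̂ = 0,
  N(u, v) = r_vv · N̂ = 12/sqrt(4*u^2 + 144*v^2 + 1).
Evaluating at (u, v) = (-3, 0):
  L = 2*sqrt(37)/37, M = 0, N = 12*sqrt(37)/37.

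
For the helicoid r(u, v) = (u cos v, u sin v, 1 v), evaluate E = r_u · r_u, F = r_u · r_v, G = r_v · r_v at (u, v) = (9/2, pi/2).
E = 1;  F = 0;  G = 85/4

Partials: r_u = (cos(v), sin(v), 0), r_v = (-u*sin(v), u*cos(v), 1). As functions of (u, v):
  E = r_u · r_u = 1,
  F = r_u · r_v = 0,
  G = r_v · r_v = u^2 + 1.
Evaluating at (u, v) = (9/2, pi/2): E = 1, F = 0, G = 85/4.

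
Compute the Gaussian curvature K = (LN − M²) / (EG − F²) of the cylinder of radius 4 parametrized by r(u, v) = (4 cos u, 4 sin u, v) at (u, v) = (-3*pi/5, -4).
K = 0

Coefficients of the first fundamental form: E = 16, F = 0, G = 1.
Coefficients of the second fundamental form: L = -4, M = 0, N = 0.
Assemble K = (LN − M²)/(EG − F²) = 0. At (u, v) = (-3*pi/5, -4): K = 0.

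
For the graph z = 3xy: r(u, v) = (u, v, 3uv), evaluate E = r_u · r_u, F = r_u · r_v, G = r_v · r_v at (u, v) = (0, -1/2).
E = 13/4;  F = 0;  G = 1

Partials: r_u = (1, 0, 3*v), r_v = (0, 1, 3*u). As functions of (u, v):
  E = r_u · r_u = 9*v^2 + 1,
  F = r_u · r_v = 9*u*v,
  G = r_v · r_v = 9*u^2 + 1.
Evaluating at (u, v) = (0, -1/2): E = 13/4, F = 0, G = 1.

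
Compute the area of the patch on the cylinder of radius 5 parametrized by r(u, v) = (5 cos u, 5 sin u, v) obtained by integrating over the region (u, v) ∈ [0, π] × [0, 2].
Area = 10*pi

Area = ∫∫ √(EG − F²) du dv with √(EG − F²) = 5. Integrating over [0, π] × [0, 2] gives 10*pi.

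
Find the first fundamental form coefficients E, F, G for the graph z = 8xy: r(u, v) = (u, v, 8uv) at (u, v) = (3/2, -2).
E = 257;  F = -192;  G = 145

Partials: r_u = (1, 0, 8*v), r_v = (0, 1, 8*u). As functions of (u, v):
  E = r_u · r_u = 64*v^2 + 1,
  F = r_u · r_v = 64*u*v,
  G = r_v · r_v = 64*u^2 + 1.
Evaluating at (u, v) = (3/2, -2): E = 257, F = -192, G = 145.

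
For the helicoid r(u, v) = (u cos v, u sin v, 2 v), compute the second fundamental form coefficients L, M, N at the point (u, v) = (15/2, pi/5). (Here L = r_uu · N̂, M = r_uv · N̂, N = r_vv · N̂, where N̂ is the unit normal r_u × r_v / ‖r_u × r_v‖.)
L = 0;  M = -4*sqrt(241)/241;  N = 0

Compute the unit normal N̂(u, v) = (2*sin(v)/sqrt(u^2 + 4), -2*cos(v)/sqrt(u^2 + 4), u/sqrt(u^2 + 4)), and the second partials r_uu, r_uv, r_vv. Take dot products:
  L(u, v) = r_uu · N̂ = 0,
  M(u, v) = r_uv · N̂ = -2/sqrt(u^2 + 4),
  N(u, v) = r_vv · N̂ = 0.
Evaluating at (u, v) = (15/2, pi/5):
  L = 0, M = -4*sqrt(241)/241, N = 0.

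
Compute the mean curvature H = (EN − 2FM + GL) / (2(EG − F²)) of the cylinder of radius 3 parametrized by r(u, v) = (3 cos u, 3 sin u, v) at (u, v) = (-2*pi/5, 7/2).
H = -1/6

With E = 9, F = 0, G = 1, L = -3, M = 0, N = 0, assemble
  H = (EN − 2FM + GL) / (2(EG − F²)) = -1/6.
At (u, v) = (-2*pi/5, 7/2): H = -1/6.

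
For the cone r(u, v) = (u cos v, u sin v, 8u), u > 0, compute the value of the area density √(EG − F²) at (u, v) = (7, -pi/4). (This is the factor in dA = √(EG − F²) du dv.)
√(EG − F²)|_{(7, -pi/4)} = 7*sqrt(65)

E = 65, F = 0, G = u^2, so EG − F² = 65*u^2. Taking the positive square root: √(EG − F²) = sqrt(65)*Abs(u). At (u, v) = (7, -pi/4): 7*sqrt(65).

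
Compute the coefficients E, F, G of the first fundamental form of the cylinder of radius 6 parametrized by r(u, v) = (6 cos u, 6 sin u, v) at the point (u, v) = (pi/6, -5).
E = 36;  F = 0;  G = 1

Partials: r_u = (-6*sin(u), 6*cos(u), 0), r_v = (0, 0, 1). As functions of (u, v):
  E = r_u · r_u = 36,
  F = r_u · r_v = 0,
  G = r_v · r_v = 1.
Evaluating at (u, v) = (pi/6, -5): E = 36, F = 0, G = 1.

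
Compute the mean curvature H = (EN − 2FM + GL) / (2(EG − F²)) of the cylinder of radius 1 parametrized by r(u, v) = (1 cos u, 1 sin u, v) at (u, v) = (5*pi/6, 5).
H = -1/2

With E = 1, F = 0, G = 1, L = -1, M = 0, N = 0, assemble
  H = (EN − 2FM + GL) / (2(EG − F²)) = -1/2.
At (u, v) = (5*pi/6, 5): H = -1/2.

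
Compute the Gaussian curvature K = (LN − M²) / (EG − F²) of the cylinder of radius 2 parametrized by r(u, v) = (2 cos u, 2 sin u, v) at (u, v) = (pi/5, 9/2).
K = 0

Coefficients of the first fundamental form: E = 4, F = 0, G = 1.
Coefficients of the second fundamental form: L = -2, M = 0, N = 0.
Assemble K = (LN − M²)/(EG − F²) = 0. At (u, v) = (pi/5, 9/2): K = 0.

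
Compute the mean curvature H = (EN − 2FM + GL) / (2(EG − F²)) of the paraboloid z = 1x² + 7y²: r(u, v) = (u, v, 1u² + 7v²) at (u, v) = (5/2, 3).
H = 1947*sqrt(1790)/3204100

With E = 4*u^2 + 1, F = 28*u*v, G = 196*v^2 + 1, L = 2/sqrt(4*u^2 + 196*v^2 + 1), M = 0, N = 14/sqrt(4*u^2 + 196*v^2 + 1), assemble
  H = (EN − 2FM + GL) / (2(EG − F²)) = 4*(7*u^2 + 49*v^2 + 2)/(4*u^2 + 196*v^2 + 1)^(3/2).
At (u, v) = (5/2, 3): H = 1947*sqrt(1790)/3204100.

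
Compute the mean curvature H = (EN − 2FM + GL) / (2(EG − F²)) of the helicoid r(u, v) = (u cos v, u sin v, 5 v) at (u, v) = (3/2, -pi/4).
H = 0

With E = 1, F = 0, G = u^2 + 25, L = 0, M = -5/sqrt(u^2 + 25), N = 0, assemble
  H = (EN − 2FM + GL) / (2(EG − F²)) = 0.
At (u, v) = (3/2, -pi/4): H = 0.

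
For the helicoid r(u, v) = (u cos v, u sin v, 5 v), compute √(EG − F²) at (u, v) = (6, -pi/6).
√(EG − F²)|_{(6, -pi/6)} = sqrt(61)

E = 1, F = 0, G = u^2 + 25; EG − F² = u^2 + 25; √(EG − F²) = sqrt(u^2 + 25). At the given point: sqrt(61).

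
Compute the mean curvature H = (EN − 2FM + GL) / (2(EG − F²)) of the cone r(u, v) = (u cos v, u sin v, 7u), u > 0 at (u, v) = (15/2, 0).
H = 7*sqrt(2)/150

With E = 50, F = 0, G = u^2, L = 0, M = 0, N = 7*sqrt(2)*u^2/(10*Abs(u)), assemble
  H = (EN − 2FM + GL) / (2(EG − F²)) = 7*sqrt(2)/(20*Abs(u)).
At (u, v) = (15/2, 0): H = 7*sqrt(2)/150.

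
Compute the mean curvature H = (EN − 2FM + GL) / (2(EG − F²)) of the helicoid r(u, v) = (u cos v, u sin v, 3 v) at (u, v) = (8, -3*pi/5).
H = 0

With E = 1, F = 0, G = u^2 + 9, L = 0, M = -3/sqrt(u^2 + 9), N = 0, assemble
  H = (EN − 2FM + GL) / (2(EG − F²)) = 0.
At (u, v) = (8, -3*pi/5): H = 0.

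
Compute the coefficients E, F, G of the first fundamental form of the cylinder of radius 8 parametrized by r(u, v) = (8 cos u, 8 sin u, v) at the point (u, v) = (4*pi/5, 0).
E = 64;  F = 0;  G = 1

Partials: r_u = (-8*sin(u), 8*cos(u), 0), r_v = (0, 0, 1). As functions of (u, v):
  E = r_u · r_u = 64,
  F = r_u · r_v = 0,
  G = r_v · r_v = 1.
Evaluating at (u, v) = (4*pi/5, 0): E = 64, F = 0, G = 1.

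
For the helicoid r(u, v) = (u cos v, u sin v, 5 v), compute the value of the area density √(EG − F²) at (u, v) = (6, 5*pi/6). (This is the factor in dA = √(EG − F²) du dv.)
√(EG − F²)|_{(6, 5*pi/6)} = sqrt(61)

E = 1, F = 0, G = u^2 + 25, so EG − F² = u^2 + 25. Taking the positive square root: √(EG − F²) = sqrt(u^2 + 25). At (u, v) = (6, 5*pi/6): sqrt(61).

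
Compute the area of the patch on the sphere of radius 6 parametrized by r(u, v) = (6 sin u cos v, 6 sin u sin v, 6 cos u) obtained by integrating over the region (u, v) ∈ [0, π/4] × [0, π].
Area = 18*pi*(2 - sqrt(2))

Area = ∫∫ √(EG − F²) du dv with √(EG − F²) = 36*Abs(sin(u)). Integrating over [0, π/4] × [0, π] gives 18*pi*(2 - sqrt(2)).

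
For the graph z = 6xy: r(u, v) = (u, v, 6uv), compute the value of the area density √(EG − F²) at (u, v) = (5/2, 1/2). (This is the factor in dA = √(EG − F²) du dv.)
√(EG − F²)|_{(5/2, 1/2)} = sqrt(235)

E = 36*v^2 + 1, F = 36*u*v, G = 36*u^2 + 1, so EG − F² = 36*u^2 + 36*v^2 + 1. Taking the positive square root: √(EG − F²) = sqrt(36*u^2 + 36*v^2 + 1). At (u, v) = (5/2, 1/2): sqrt(235).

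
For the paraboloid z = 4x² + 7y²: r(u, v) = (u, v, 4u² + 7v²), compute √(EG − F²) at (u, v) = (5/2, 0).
√(EG − F²)|_{(5/2, 0)} = sqrt(401)

E = 64*u^2 + 1, F = 112*u*v, G = 196*v^2 + 1; EG − F² = 64*u^2 + 196*v^2 + 1; √(EG − F²) = sqrt(64*u^2 + 196*v^2 + 1). At the given point: sqrt(401).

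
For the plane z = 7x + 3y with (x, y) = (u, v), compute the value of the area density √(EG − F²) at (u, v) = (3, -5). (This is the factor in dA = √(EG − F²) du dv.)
√(EG − F²)|_{(3, -5)} = sqrt(59)

E = 50, F = 21, G = 10, so EG − F² = 59. Taking the positive square root: √(EG − F²) = sqrt(59). At (u, v) = (3, -5): sqrt(59).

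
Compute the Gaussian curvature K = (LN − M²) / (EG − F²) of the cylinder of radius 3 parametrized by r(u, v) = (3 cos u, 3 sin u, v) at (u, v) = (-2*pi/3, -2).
K = 0

Coefficients of the first fundamental form: E = 9, F = 0, G = 1.
Coefficients of the second fundamental form: L = -3, M = 0, N = 0.
Assemble K = (LN − M²)/(EG − F²) = 0. At (u, v) = (-2*pi/3, -2): K = 0.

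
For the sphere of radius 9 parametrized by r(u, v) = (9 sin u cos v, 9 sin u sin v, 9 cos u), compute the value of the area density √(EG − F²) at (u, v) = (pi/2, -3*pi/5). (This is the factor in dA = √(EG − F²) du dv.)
√(EG − F²)|_{(pi/2, -3*pi/5)} = 81

E = 81, F = 0, G = 81*sin(u)^2, so EG − F² = 6561*sin(u)^2. Taking the positive square root: √(EG − F²) = 81*Abs(sin(u)). At (u, v) = (pi/2, -3*pi/5): 81.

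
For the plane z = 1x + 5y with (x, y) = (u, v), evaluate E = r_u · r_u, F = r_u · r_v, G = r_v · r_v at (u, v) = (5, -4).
E = 2;  F = 5;  G = 26

Partials: r_u = (1, 0, 1), r_v = (0, 1, 5). As functions of (u, v):
  E = r_u · r_u = 2,
  F = r_u · r_v = 5,
  G = r_v · r_v = 26.
Evaluating at (u, v) = (5, -4): E = 2, F = 5, G = 26.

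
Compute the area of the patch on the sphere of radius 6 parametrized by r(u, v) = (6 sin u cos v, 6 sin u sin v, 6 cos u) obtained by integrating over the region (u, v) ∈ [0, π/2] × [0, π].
Area = 36*pi

Area = ∫∫ √(EG − F²) du dv with √(EG − F²) = 36*Abs(sin(u)). Integrating over [0, π/2] × [0, π] gives 36*pi.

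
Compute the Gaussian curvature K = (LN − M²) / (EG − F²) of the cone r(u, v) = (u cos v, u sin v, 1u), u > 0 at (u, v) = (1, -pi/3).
K = 0

Coefficients of the first fundamental form: E = 2, F = 0, G = u^2.
Coefficients of the second fundamental form: L = 0, M = 0, N = sqrt(2)*u^2/(2*Abs(u)).
Assemble K = (LN − M²)/(EG − F²) = 0. At (u, v) = (1, -pi/3): K = 0.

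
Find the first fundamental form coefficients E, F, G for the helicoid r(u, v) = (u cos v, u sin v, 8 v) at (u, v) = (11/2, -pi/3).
E = 1;  F = 0;  G = 377/4

Partials: r_u = (cos(v), sin(v), 0), r_v = (-u*sin(v), u*cos(v), 8). As functions of (u, v):
  E = r_u · r_u = 1,
  F = r_u · r_v = 0,
  G = r_v · r_v = u^2 + 64.
Evaluating at (u, v) = (11/2, -pi/3): E = 1, F = 0, G = 377/4.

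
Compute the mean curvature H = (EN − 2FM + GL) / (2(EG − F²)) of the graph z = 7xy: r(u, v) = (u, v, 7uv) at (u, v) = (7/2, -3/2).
H = 7203*sqrt(2846)/4049858

With E = 49*v^2 + 1, F = 49*u*v, G = 49*u^2 + 1, L = 0, M = 7/sqrt(49*u^2 + 49*v^2 + 1), N = 0, assemble
  H = (EN − 2FM + GL) / (2(EG − F²)) = -343*u*v/(49*u^2 + 49*v^2 + 1)^(3/2).
At (u, v) = (7/2, -3/2): H = 7203*sqrt(2846)/4049858.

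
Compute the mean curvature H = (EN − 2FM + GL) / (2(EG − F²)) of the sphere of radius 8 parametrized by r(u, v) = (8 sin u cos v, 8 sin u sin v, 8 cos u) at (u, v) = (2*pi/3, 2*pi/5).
H = -1/8

With E = 64, F = 0, G = 64*sin(u)^2, L = -8*sin(u)/Abs(sin(u)), M = 0, N = -8*sin(u)^3/Abs(sin(u)), assemble
  H = (EN − 2FM + GL) / (2(EG − F²)) = -sin(u)/(8*Abs(sin(u))).
At (u, v) = (2*pi/3, 2*pi/5): H = -1/8.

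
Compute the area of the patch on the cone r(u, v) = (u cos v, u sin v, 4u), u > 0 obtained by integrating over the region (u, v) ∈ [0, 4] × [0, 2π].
Area = 16*sqrt(17)*pi

Area = ∫∫ √(EG − F²) du dv with √(EG − F²) = sqrt(17)*Abs(u). Integrating over [0, 4] × [0, 2π] gives 16*sqrt(17)*pi.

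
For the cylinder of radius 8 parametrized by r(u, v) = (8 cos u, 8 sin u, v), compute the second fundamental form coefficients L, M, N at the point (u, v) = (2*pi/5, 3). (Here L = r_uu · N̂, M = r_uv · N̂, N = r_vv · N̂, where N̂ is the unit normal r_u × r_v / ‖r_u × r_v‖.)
L = -8;  M = 0;  N = 0

Compute the unit normal N̂(u, v) = (cos(u), sin(u), 0), and the second partials r_uu, r_uv, r_vv. Take dot products:
  L(u, v) = r_uu · N̂ = -8,
  M(u, v) = r_uv · N̂ = 0,
  N(u, v) = r_vv · N̂ = 0.
Evaluating at (u, v) = (2*pi/5, 3):
  L = -8, M = 0, N = 0.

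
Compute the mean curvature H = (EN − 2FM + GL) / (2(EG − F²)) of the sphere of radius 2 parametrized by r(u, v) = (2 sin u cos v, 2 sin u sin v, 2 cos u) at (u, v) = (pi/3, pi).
H = -1/2

With E = 4, F = 0, G = 4*sin(u)^2, L = -2*sin(u)/Abs(sin(u)), M = 0, N = -2*sin(u)^3/Abs(sin(u)), assemble
  H = (EN − 2FM + GL) / (2(EG − F²)) = -sin(u)/(2*Abs(sin(u))).
At (u, v) = (pi/3, pi): H = -1/2.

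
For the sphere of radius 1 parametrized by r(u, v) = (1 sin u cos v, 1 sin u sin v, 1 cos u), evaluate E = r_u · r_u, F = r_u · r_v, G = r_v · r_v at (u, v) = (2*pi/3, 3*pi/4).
E = 1;  F = 0;  G = 3/4

Partials: r_u = (cos(u)*cos(v), sin(v)*cos(u), -sin(u)), r_v = (-sin(u)*sin(v), sin(u)*cos(v), 0). As functions of (u, v):
  E = r_u · r_u = 1,
  F = r_u · r_v = 0,
  G = r_v · r_v = sin(u)^2.
Evaluating at (u, v) = (2*pi/3, 3*pi/4): E = 1, F = 0, G = 3/4.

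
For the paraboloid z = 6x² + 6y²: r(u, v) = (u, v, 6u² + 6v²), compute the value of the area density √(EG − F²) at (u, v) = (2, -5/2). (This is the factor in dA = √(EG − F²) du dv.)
√(EG − F²)|_{(2, -5/2)} = sqrt(1477)

E = 144*u^2 + 1, F = 144*u*v, G = 144*v^2 + 1, so EG − F² = 144*u^2 + 144*v^2 + 1. Taking the positive square root: √(EG − F²) = sqrt(144*u^2 + 144*v^2 + 1). At (u, v) = (2, -5/2): sqrt(1477).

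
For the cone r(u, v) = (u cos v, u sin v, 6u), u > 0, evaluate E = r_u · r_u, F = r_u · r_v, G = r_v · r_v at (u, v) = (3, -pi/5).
E = 37;  F = 0;  G = 9

Partials: r_u = (cos(v), sin(v), 6), r_v = (-u*sin(v), u*cos(v), 0). As functions of (u, v):
  E = r_u · r_u = 37,
  F = r_u · r_v = 0,
  G = r_v · r_v = u^2.
Evaluating at (u, v) = (3, -pi/5): E = 37, F = 0, G = 9.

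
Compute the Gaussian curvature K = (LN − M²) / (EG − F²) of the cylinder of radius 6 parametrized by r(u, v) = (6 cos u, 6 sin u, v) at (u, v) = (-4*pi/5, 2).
K = 0

Coefficients of the first fundamental form: E = 36, F = 0, G = 1.
Coefficients of the second fundamental form: L = -6, M = 0, N = 0.
Assemble K = (LN − M²)/(EG − F²) = 0. At (u, v) = (-4*pi/5, 2): K = 0.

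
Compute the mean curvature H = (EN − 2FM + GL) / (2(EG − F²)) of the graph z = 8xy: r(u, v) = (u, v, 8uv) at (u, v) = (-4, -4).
H = -8192*sqrt(2049)/4198401

With E = 64*v^2 + 1, F = 64*u*v, G = 64*u^2 + 1, L = 0, M = 8/sqrt(64*u^2 + 64*v^2 + 1), N = 0, assemble
  H = (EN − 2FM + GL) / (2(EG − F²)) = -512*u*v/(64*u^2 + 64*v^2 + 1)^(3/2).
At (u, v) = (-4, -4): H = -8192*sqrt(2049)/4198401.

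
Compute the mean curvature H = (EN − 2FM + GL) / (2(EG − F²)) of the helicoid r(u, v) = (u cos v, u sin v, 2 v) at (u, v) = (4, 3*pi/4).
H = 0

With E = 1, F = 0, G = u^2 + 4, L = 0, M = -2/sqrt(u^2 + 4), N = 0, assemble
  H = (EN − 2FM + GL) / (2(EG − F²)) = 0.
At (u, v) = (4, 3*pi/4): H = 0.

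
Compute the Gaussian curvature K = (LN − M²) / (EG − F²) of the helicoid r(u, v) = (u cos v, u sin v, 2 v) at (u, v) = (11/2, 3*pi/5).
K = -64/18769

Coefficients of the first fundamental form: E = 1, F = 0, G = u^2 + 4.
Coefficients of the second fundamental form: L = 0, M = -2/sqrt(u^2 + 4), N = 0.
Assemble K = (LN − M²)/(EG − F²) = -4/(u^2 + 4)^2. At (u, v) = (11/2, 3*pi/5): K = -64/18769.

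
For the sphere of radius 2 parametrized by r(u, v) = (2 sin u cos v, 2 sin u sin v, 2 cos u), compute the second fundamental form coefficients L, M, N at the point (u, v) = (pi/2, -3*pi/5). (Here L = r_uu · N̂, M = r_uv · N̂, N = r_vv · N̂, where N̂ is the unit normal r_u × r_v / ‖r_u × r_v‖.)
L = -2;  M = 0;  N = -2

Compute the unit normal N̂(u, v) = (sin(u)^2*cos(v)/Abs(sin(u)), sin(u)^2*sin(v)/Abs(sin(u)), sin(2*u)/(2*Abs(sin(u)))), and the second partials r_uu, r_uv, r_vv. Take dot products:
  L(u, v) = r_uu · N̂ = -2*sin(u)/Abs(sin(u)),
  M(u, v) = r_uv · N̂ = 0,
  N(u, v) = r_vv · N̂ = -2*sin(u)^3/Abs(sin(u)).
Evaluating at (u, v) = (pi/2, -3*pi/5):
  L = -2, M = 0, N = -2.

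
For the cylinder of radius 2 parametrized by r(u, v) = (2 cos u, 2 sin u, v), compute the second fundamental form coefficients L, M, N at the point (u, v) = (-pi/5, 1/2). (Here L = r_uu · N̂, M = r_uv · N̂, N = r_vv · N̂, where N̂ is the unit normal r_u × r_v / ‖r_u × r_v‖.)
L = -2;  M = 0;  N = 0

Compute the unit normal N̂(u, v) = (cos(u), sin(u), 0), and the second partials r_uu, r_uv, r_vv. Take dot products:
  L(u, v) = r_uu · N̂ = -2,
  M(u, v) = r_uv · N̂ = 0,
  N(u, v) = r_vv · N̂ = 0.
Evaluating at (u, v) = (-pi/5, 1/2):
  L = -2, M = 0, N = 0.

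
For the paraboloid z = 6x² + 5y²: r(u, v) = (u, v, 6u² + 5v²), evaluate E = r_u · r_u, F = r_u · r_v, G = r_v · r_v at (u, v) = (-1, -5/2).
E = 145;  F = 300;  G = 626

Partials: r_u = (1, 0, 12*u), r_v = (0, 1, 10*v). As functions of (u, v):
  E = r_u · r_u = 144*u^2 + 1,
  F = r_u · r_v = 120*u*v,
  G = r_v · r_v = 100*v^2 + 1.
Evaluating at (u, v) = (-1, -5/2): E = 145, F = 300, G = 626.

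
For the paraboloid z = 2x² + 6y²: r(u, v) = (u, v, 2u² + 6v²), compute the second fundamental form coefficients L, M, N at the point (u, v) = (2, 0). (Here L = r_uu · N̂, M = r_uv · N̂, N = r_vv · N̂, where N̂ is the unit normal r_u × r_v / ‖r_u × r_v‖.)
L = 4*sqrt(65)/65;  M = 0;  N = 12*sqrt(65)/65

Compute the unit normal N̂(u, v) = (-4*u/sqrt(16*u^2 + 144*v^2 + 1), -12*v/sqrt(16*u^2 + 144*v^2 + 1), 1/sqrt(16*u^2 + 144*v^2 + 1)), and the second partials r_uu, r_uv, r_vv. Take dot products:
  L(u, v) = r_uu · N̂ = 4/sqrt(16*u^2 + 144*v^2 + 1),
  M(u, v) = r_uv · N̂ = 0,
  N(u, v) = r_vv · N̂ = 12/sqrt(16*u^2 + 144*v^2 + 1).
Evaluating at (u, v) = (2, 0):
  L = 4*sqrt(65)/65, M = 0, N = 12*sqrt(65)/65.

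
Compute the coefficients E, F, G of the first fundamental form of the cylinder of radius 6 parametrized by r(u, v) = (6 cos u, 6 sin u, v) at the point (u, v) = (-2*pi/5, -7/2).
E = 36;  F = 0;  G = 1

Partials: r_u = (-6*sin(u), 6*cos(u), 0), r_v = (0, 0, 1). As functions of (u, v):
  E = r_u · r_u = 36,
  F = r_u · r_v = 0,
  G = r_v · r_v = 1.
Evaluating at (u, v) = (-2*pi/5, -7/2): E = 36, F = 0, G = 1.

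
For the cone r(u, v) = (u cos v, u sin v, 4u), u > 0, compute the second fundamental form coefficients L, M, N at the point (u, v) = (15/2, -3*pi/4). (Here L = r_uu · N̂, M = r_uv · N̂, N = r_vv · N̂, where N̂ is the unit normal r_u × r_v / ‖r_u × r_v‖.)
L = 0;  M = 0;  N = 30*sqrt(17)/17

Compute the unit normal N̂(u, v) = (-4*sqrt(17)*u*cos(v)/(17*Abs(u)), -4*sqrt(17)*u*sin(v)/(17*Abs(u)), sqrt(17)*u/(17*Abs(u))), and the second partials r_uu, r_uv, r_vv. Take dot products:
  L(u, v) = r_uu · N̂ = 0,
  M(u, v) = r_uv · N̂ = 0,
  N(u, v) = r_vv · N̂ = 4*sqrt(17)*u^2/(17*Abs(u)).
Evaluating at (u, v) = (15/2, -3*pi/4):
  L = 0, M = 0, N = 30*sqrt(17)/17.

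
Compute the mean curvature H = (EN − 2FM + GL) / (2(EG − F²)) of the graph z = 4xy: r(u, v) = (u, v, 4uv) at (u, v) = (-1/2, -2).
H = -64*sqrt(69)/4761

With E = 16*v^2 + 1, F = 16*u*v, G = 16*u^2 + 1, L = 0, M = 4/sqrt(16*u^2 + 16*v^2 + 1), N = 0, assemble
  H = (EN − 2FM + GL) / (2(EG − F²)) = -64*u*v/(16*u^2 + 16*v^2 + 1)^(3/2).
At (u, v) = (-1/2, -2): H = -64*sqrt(69)/4761.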